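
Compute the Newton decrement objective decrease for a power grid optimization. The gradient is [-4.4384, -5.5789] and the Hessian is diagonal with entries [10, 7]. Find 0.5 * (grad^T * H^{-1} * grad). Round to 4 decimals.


Step 1: H is diagonal, so H^(-1) * g = [-0.4438, -0.797].
Step 2: g^T H^(-1) g = sum_i g_i^2 / H_ii
  = (-4.4384)^2/10 + (-5.5789)^2/7
  = 1.9699 + 4.4463 = 6.4162
Step 3: Objective decrease = 0.5 * g^T H^(-1) g = 3.2081


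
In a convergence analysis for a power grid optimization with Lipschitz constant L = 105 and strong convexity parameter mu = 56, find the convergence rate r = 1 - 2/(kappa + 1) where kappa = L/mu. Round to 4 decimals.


Step 1: Compute the condition number.
kappa = L/mu = 105/56 = 1.875
Step 2: Compute the convergence rate.
r = 1 - 2/(kappa + 1) = 1 - 2*mu/(L + mu) = (L - mu)/(L + mu) = 49/161 = 0.3043


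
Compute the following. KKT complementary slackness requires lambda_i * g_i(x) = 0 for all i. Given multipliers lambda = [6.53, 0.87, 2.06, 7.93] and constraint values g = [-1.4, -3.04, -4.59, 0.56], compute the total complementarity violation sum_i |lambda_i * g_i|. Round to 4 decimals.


KKT complementary slackness check:
lambda_1 * g_1 = 6.53 * -1.4 = -9.142
lambda_2 * g_2 = 0.87 * -3.04 = -2.6448
lambda_3 * g_3 = 2.06 * -4.59 = -9.4554
lambda_4 * g_4 = 7.93 * 0.56 = 4.4408
Total violation = 9.142 + 2.6448 + 9.4554 + 4.4408 = 25.683


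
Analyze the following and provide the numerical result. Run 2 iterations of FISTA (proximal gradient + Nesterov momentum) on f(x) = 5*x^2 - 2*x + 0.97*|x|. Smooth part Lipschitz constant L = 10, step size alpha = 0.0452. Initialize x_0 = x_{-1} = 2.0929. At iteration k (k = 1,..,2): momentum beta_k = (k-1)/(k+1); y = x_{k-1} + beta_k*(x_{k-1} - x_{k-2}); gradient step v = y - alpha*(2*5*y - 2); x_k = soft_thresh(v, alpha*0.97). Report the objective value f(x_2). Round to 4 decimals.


FISTA on f(x) = 5*x^2 - 2*x + 0.97*|x|
L = 10, alpha = 0.0452
Iteration 1: beta = 0.0, y = 2.0929 + 0.0*(2.0929 - 2.0929) = 2.0929
  grad(y) = 18.929, v = y - alpha*grad = 1.2373
  prox(v) = soft_thresh(1.2373, 0.0438) = 1.1935
Iteration 2: beta = 0.3333, y = 1.1935 + 0.3333*(1.1935 - 2.0929) = 0.8937
  grad(y) = 6.9365, v = y - alpha*grad = 0.5801
  prox(v) = soft_thresh(0.5801, 0.0438) = 0.5363
f(x_2) = 5*0.5363^2 - 2*0.5363 + 0.97*|0.5363| = 0.8856


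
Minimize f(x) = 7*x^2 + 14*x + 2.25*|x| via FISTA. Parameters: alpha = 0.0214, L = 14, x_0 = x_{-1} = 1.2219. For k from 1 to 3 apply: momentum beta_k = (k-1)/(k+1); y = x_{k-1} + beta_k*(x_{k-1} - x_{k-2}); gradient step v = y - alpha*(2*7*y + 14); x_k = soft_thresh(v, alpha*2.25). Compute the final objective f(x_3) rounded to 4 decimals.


FISTA on f(x) = 7*x^2 + 14*x + 2.25*|x|
L = 14, alpha = 0.0214
Iteration 1: beta = 0.0, y = 1.2219 + 0.0*(1.2219 - 1.2219) = 1.2219
  grad(y) = 31.1066, v = y - alpha*grad = 0.5562
  prox(v) = soft_thresh(0.5562, 0.0482) = 0.5081
Iteration 2: beta = 0.3333, y = 0.5081 + 0.3333*(0.5081 - 1.2219) = 0.2701
  grad(y) = 17.7818, v = y - alpha*grad = -0.1104
  prox(v) = soft_thresh(-0.1104, 0.0482) = -0.0623
Iteration 3: beta = 0.5, y = -0.0623 + 0.5*(-0.0623 - 0.5081) = -0.3474
  grad(y) = 9.1362, v = y - alpha*grad = -0.5429
  prox(v) = soft_thresh(-0.5429, 0.0482) = -0.4948
f(x_3) = 7*(-0.4948)^2 + 14*(-0.4948) + 2.25*|-0.4948| = -4.1


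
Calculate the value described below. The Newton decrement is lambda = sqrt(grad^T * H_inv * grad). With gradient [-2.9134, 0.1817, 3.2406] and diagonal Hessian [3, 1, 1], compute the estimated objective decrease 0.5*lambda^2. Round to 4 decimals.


Step 1: H is diagonal, so H^(-1) * g = [-0.9711, 0.1817, 3.2406].
Step 2: g^T H^(-1) g = sum_i g_i^2 / H_ii
  = (-2.9134)^2/3 + (0.1817)^2/1 + (3.2406)^2/1
  = 2.8293 + 0.033 + 10.5015 = 13.3638
Step 3: Objective decrease = 0.5 * g^T H^(-1) g = 6.6819


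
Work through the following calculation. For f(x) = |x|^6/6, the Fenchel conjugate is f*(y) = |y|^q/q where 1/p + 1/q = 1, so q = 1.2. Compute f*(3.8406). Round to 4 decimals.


The conjugate exponent q satisfies 1/p + 1/q = 1.
p = 6, so q = 6/(6 - 1) = 1.2
|y|^q = 3.8406^1.2 = 5.0267
f*(3.8406) = 5.0267 / 1.2 = 4.1889


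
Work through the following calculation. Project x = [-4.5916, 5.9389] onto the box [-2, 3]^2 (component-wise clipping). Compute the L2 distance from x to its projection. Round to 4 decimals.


Project each component onto [-2, 3].
clip(-4.5916) = -2.0, clip(5.9389) = 3.0
Projection = [-2.0, 3.0]
Squared diffs: [6.7164, 8.6371]
Distance = sqrt(15.3535) = 3.9184


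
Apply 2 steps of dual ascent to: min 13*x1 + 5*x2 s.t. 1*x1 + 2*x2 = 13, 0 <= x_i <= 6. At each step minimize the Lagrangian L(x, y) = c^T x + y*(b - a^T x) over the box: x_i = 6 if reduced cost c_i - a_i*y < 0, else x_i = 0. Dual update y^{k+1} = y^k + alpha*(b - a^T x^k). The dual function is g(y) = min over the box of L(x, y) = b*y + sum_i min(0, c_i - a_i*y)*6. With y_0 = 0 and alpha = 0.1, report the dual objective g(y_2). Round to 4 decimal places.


Dual ascent for LP: min 13*x1 + 5*x2, 1*x1 + 2*x2 = 13, 0 <= x_i <= 6
Step 1: y^k = 0.0, reduced costs: (13.0, 5.0)
  x^k = (0.0, 0.0), subgradient = b - a^T x = 13.0
  y^{k+1} = 0.0 + 0.1*13.0 = 1.3
Step 2: y^k = 1.3, reduced costs: (11.7, 2.4)
  x^k = (0.0, 0.0), subgradient = b - a^T x = 13.0
  y^{k+1} = 1.3 + 0.1*13.0 = 2.6
Dual objective at y_2 = 2.6: reduced costs (10.4, -0.2), box minimizer x = (0.0, 6.0)
g(y_2) = b*y + (c1 - a1*y)*x1 + (c2 - a2*y)*x2 = 13*2.6 + 10.4*0.0 + (-0.2)*6.0 = 33.8 + 0.0 - 1.2 = 32.6


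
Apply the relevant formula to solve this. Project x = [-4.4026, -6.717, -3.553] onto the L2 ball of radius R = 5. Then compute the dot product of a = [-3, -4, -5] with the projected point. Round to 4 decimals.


Step 1: Compute ||x|| (intermediates to 6 decimals).
||x|| = sqrt((-4.4026)^2 + (-6.717)^2 + (-3.553)^2) = 8.782072
Step 2: Project.
Since ||x|| > R, scale = R/||x|| = 5/8.782072 = 0.569342, proj(x) = scale * x
proj(x) = [-2.506585, -3.82427, -2.022872]
Step 3: Dot product.
a^T * proj(x) = -3*(-2.506585) - 4*(-3.82427) - 5*(-2.022872) = 32.9312


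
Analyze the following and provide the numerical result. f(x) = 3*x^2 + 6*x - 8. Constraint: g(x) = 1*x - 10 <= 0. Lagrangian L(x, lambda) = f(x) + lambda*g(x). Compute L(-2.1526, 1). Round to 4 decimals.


Step 1: Evaluate f(x).
f(-2.1526) = 3*(-2.1526)^2 + 6*(-2.1526) - 8 = -7.0145
Step 2: Evaluate g(x).
g(-2.1526) = 1*-2.1526 - 10 = -12.1526
Step 3: Compute Lagrangian.
L = -7.0145 + 1*-12.1526 = -19.1671


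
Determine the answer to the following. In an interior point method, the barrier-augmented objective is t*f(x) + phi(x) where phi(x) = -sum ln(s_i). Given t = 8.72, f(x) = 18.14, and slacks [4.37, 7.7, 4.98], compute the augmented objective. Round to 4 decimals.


Step 1: Compute log-barrier.
ln values: [1.4748, 2.0412, 1.6054]
phi = -(1.4748 + 2.0412 + 1.6054) = -5.1214
Step 2: Compute augmented objective.
t*f(x) = 8.72*18.14 = 158.1808
Total = 158.1808 - 5.1214 = 153.0594


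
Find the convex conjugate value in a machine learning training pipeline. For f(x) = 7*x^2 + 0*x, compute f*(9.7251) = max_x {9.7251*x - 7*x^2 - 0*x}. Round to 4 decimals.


f*(y) = sup_x {y*x - a*x^2 - b*x} = sup_x {(y-b)*x - a*x^2}
FOC: (y - b) - 2a*x = 0 => x* = (y - b)/(2a)
x* = (9.7251 - 0)/(2*7) = 0.6947
f*(9.7251) = (y-b)^2/(4a) = (9.7251 - 0)^2/(4*7)
= 94.5776/28 = 3.3778


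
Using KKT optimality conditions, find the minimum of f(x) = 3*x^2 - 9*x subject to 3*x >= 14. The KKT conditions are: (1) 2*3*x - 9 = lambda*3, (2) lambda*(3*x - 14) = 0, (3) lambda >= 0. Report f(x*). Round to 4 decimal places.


Step 1: Try lambda = 0 (constraint inactive).
x_unc = 9/(2*3) = 1.5
Check: 3*1.5 = 4.5 < 14 -- violated!
Step 2: Constraint must be active: 3*x = 14
x* = 14/3 = 4.6667 (rounded; the exact value 14/3 is used below)
lambda = (2*3*(14/3) - 9)/3 = 6.3333
Step 3: Compute optimal value.
f(x*) = 3*(14/3)^2 - 9*(14/3) = 23.3333


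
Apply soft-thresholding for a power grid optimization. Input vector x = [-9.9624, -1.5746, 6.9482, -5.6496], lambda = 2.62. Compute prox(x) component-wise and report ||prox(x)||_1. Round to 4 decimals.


Soft-thresholding with lambda = 2.62:
prox(-9.9624) = sign(-9.9624)*max(|-9.9624| - 2.62, 0) = -7.3424
prox(-1.5746) = sign(-1.5746)*max(|-1.5746| - 2.62, 0) = 0.0
prox(6.9482) = sign(6.9482)*max(|6.9482| - 2.62, 0) = 4.3282
prox(-5.6496) = sign(-5.6496)*max(|-5.6496| - 2.62, 0) = -3.0296
prox(x) = [-7.3424, 0.0, 4.3282, -3.0296]
||prox(x)||_1 = 7.3424 + 0.0 + 4.3282 + 3.0296 = 14.7002


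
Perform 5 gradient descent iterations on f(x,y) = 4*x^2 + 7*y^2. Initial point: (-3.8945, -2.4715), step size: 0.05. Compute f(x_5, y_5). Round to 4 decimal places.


Gradient descent on f(x,y) = 4*x^2 + 7*y^2.
Starting point: (-3.8945, -2.4715), alpha = 0.05
Step 1: grad_x = 2*4*-3.8945 = -31.156, grad_y = 2*7*-2.4715 = -34.601
  x_1 = -3.8945 - 0.05*-31.156 = -2.3367
  y_1 = -2.4715 - 0.05*-34.601 = -0.7415
Step 2: grad_x = 2*4*-2.3367 = -18.6936, grad_y = 2*7*-0.7415 = -10.3803
  x_2 = -2.3367 - 0.05*-18.6936 = -1.402
  y_2 = -0.7415 - 0.05*-10.3803 = -0.2224
Step 3: grad_x = 2*4*-1.402 = -11.2162, grad_y = 2*7*-0.2224 = -3.1141
  x_3 = -1.402 - 0.05*-11.2162 = -0.8412
  y_3 = -0.2224 - 0.05*-3.1141 = -0.0667
Step 4: grad_x = 2*4*-0.8412 = -6.7297, grad_y = 2*7*-0.0667 = -0.9342
  x_4 = -0.8412 - 0.05*-6.7297 = -0.5047
  y_4 = -0.0667 - 0.05*-0.9342 = -0.02
Step 5: grad_x = 2*4*-0.5047 = -4.0378, grad_y = 2*7*-0.02 = -0.2803
  x_5 = -0.5047 - 0.05*-4.0378 = -0.3028
  y_5 = -0.02 - 0.05*-0.2803 = -0.006
f(-0.3028, -0.006) = 4*(-0.3028)^2 + 7*(-0.006)^2 = 0.3671


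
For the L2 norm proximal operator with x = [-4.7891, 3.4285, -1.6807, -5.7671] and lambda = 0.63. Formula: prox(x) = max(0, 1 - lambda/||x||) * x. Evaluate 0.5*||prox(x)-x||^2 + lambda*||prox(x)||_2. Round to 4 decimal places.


Step 1: Compute ||x||.
||x|| = 8.4127
Step 2: Compute scaling factor.
scale = max(0, 1 - 0.63/8.4127) = 0.9251
Step 3: prox(x) = [-4.4305, 3.1718, -1.5548, -5.3352]
||prox(x)|| = 7.7827
Step 4: Proximal objective.
0.5*||prox-x||^2 = 0.1985
lambda*||prox|| = 4.9031
Total = 5.1016


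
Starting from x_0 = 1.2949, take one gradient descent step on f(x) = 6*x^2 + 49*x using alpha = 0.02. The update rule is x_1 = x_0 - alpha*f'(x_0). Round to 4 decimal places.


We compute the gradient at x_0 and apply the update.
f'(x) = 12*x + 49
f'(1.2949) = 12*1.2949 + 49 = 64.5388
x_1 = 1.2949 - 0.02*64.5388 = 0.0041


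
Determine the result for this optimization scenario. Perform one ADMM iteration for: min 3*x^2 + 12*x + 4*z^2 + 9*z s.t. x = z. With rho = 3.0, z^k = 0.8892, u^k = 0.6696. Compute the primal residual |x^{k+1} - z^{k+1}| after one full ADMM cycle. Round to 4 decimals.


ADMM iteration with rho = 3.0, z^k = 0.8892, u^k = 0.6696
Step 1: x-update.
Minimize 3*x^2 + 12*x + (3.0/2)*(x - 0.8892 + 0.6696)^2
FOC: (2*3 + 3.0)*x = -12 + 3.0*(0.8892 - 0.6696)
x^{k+1} = -1.2601
Step 2: z-update.
Minimize 4*z^2 + 9*z + (3.0/2)*(-1.2601 - z + 0.6696)^2
FOC: (2*4 + 3.0)*z = -9 + 3.0*(-1.2601 + 0.6696)
z^{k+1} = -0.9792
Step 3: u-update.
u^{k+1} = 0.6696 - 1.2601 + 0.9792 = 0.3887
Step 4: Primal residual = |-1.2601 + 0.9792| = 0.2809


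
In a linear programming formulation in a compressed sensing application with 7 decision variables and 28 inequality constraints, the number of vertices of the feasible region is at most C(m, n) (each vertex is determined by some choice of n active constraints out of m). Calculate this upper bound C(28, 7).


Each vertex corresponds to some choice of n active constraints out of m, so the number of vertices is at most C(m, n) = m! / (n!(m-n)!).
m = 28, n = 7
Numerator: 28 * 27 * 26 * 25 * 24 * 23 * 22
Denominator: 7! = 5040
C(28, 7) = 1184040


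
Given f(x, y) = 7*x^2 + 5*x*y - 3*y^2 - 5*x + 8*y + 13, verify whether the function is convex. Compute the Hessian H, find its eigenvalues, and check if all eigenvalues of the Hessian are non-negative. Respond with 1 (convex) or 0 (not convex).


The Hessian of f(x,y) = 7*x^2 + 5*x*y - 3*y^2 - 5*x + 8*y + 13 is:
H = [[14, 5], [5, -6]]
Trace = 14 - 6 = 8
Determinant = 14*-6 - (5)^2 = -109
Discriminant = (8)^2 - 4*-109 = 500.0
Eigenvalues: lambda_1 = -7.1803, lambda_2 = 15.1803
The function is not convex.

0


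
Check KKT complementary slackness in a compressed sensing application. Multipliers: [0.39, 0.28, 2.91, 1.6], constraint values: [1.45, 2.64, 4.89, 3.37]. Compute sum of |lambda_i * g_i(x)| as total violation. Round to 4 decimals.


KKT complementary slackness check:
lambda_1 * g_1 = 0.39 * 1.45 = 0.5655
lambda_2 * g_2 = 0.28 * 2.64 = 0.7392
lambda_3 * g_3 = 2.91 * 4.89 = 14.2299
lambda_4 * g_4 = 1.6 * 3.37 = 5.392
Total violation = 0.5655 + 0.7392 + 14.2299 + 5.392 = 20.9266


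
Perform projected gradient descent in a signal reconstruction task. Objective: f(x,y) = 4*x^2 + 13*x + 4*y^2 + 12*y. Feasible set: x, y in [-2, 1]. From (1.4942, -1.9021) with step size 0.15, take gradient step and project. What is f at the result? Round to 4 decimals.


Step 1: Compute gradient at (1.4942, -1.9021).
grad_x = 2*4*1.4942 + 13 = 24.9536
grad_y = 2*4*-1.9021 + 12 = -3.2168
Step 2: Gradient step.
x_raw = 1.4942 - 0.15*24.9536 = -2.2488
y_raw = -1.9021 - 0.15*-3.2168 = -1.4196
Step 3: Project onto [-2, 1].
x_proj = clip(-2.2488) = -2.0
y_proj = clip(-1.4196) = -1.4196
Step 4: Evaluate f.
f(-2.0, -1.4196) = -18.9741


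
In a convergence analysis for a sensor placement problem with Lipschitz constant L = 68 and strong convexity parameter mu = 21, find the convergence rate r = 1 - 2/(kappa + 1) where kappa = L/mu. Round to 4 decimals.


Step 1: Compute the condition number.
kappa = L/mu = 68/21 = 3.2381
Step 2: Compute the convergence rate.
r = 1 - 2/(kappa + 1) = 1 - 2*mu/(L + mu) = (L - mu)/(L + mu) = 47/89 = 0.5281


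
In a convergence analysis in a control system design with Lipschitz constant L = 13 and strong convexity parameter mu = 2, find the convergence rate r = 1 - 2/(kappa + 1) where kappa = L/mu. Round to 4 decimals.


Step 1: Compute the condition number.
kappa = L/mu = 13/2 = 6.5
Step 2: Compute the convergence rate.
r = 1 - 2/(kappa + 1) = 1 - 2*mu/(L + mu) = (L - mu)/(L + mu) = 11/15 = 0.7333


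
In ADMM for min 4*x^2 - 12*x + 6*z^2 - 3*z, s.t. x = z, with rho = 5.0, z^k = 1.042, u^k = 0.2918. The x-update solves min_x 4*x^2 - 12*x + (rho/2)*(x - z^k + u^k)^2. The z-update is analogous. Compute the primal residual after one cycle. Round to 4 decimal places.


ADMM iteration with rho = 5.0, z^k = 1.042, u^k = 0.2918
Step 1: x-update.
Minimize 4*x^2 - 12*x + (5.0/2)*(x - 1.042 + 0.2918)^2
FOC: (2*4 + 5.0)*x = 12 + 5.0*(1.042 - 0.2918)
x^{k+1} = 1.2116
Step 2: z-update.
Minimize 6*z^2 - 3*z + (5.0/2)*(1.2116 - z + 0.2918)^2
FOC: (2*6 + 5.0)*z = 3 + 5.0*(1.2116 + 0.2918)
z^{k+1} = 0.6187
Step 3: u-update.
u^{k+1} = 0.2918 + 1.2116 - 0.6187 = 0.8848
Step 4: Primal residual = |1.2116 - 0.6187| = 0.593


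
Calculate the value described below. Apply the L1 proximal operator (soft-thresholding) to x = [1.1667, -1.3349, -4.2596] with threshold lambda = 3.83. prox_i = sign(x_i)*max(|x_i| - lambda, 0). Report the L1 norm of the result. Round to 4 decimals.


Soft-thresholding with lambda = 3.83:
prox(1.1667) = sign(1.1667)*max(|1.1667| - 3.83, 0) = 0.0
prox(-1.3349) = sign(-1.3349)*max(|-1.3349| - 3.83, 0) = 0.0
prox(-4.2596) = sign(-4.2596)*max(|-4.2596| - 3.83, 0) = -0.4296
prox(x) = [0.0, 0.0, -0.4296]
||prox(x)||_1 = 0.0 + 0.0 + 0.4296 = 0.4296


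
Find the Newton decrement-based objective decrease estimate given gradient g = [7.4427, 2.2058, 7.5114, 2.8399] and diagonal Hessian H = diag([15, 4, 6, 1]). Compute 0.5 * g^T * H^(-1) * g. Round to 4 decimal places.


Step 1: H is diagonal, so H^(-1) * g = [0.4962, 0.5515, 1.2519, 2.8399].
Step 2: g^T H^(-1) g = sum_i g_i^2 / H_ii
  = (7.4427)^2/15 + (2.2058)^2/4 + (7.5114)^2/6 + (2.8399)^2/1
  = 3.6929 + 1.2164 + 9.4035 + 8.065 = 22.3779
Step 3: Objective decrease = 0.5 * g^T H^(-1) g = 11.1889


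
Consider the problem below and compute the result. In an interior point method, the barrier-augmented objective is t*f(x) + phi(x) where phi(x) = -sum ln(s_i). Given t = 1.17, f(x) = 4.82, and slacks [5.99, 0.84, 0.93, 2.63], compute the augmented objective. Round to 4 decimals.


Step 1: Compute log-barrier.
ln values: [1.7901, -0.1744, -0.0726, 0.967]
phi = -(1.7901 - 0.1744 - 0.0726 + 0.967) = -2.5102
Step 2: Compute augmented objective.
t*f(x) = 1.17*4.82 = 5.6394
Total = 5.6394 - 2.5102 = 3.1292


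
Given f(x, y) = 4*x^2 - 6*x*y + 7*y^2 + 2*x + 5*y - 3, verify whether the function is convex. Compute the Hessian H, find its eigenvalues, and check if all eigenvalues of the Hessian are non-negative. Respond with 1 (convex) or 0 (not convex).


The Hessian of f(x,y) = 4*x^2 - 6*x*y + 7*y^2 + 2*x + 5*y - 3 is:
H = [[8, -6], [-6, 14]]
Trace = 8 + 14 = 22
Determinant = 8*14 - (-6)^2 = 76
Discriminant = (22)^2 - 4*76 = 180.0
Eigenvalues: lambda_1 = 4.2918, lambda_2 = 17.7082
The function is convex.

1


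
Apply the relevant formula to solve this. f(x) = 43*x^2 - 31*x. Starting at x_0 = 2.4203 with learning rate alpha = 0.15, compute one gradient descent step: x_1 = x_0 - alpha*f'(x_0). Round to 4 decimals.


We compute the gradient at x_0 and apply the update.
f'(x) = 86*x - 31
f'(2.4203) = 86*2.4203 - 31 = 177.1458
x_1 = 2.4203 - 0.15*177.1458 = -24.1516


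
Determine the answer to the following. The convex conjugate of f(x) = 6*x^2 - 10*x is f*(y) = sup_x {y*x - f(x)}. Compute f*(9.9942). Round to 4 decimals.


f*(y) = sup_x {y*x - a*x^2 - b*x} = sup_x {(y-b)*x - a*x^2}
FOC: (y - b) - 2a*x = 0 => x* = (y - b)/(2a)
x* = (9.9942 + 10)/(2*6) = 1.6662
f*(9.9942) = (y-b)^2/(4a) = (9.9942 + 10)^2/(4*6)
= 399.768/24 = 16.657


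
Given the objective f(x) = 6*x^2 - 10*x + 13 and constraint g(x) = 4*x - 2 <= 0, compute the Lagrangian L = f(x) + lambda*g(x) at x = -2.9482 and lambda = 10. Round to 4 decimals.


Step 1: Evaluate f(x).
f(-2.9482) = 6*(-2.9482)^2 - 10*(-2.9482) + 13 = 94.6333
Step 2: Evaluate g(x).
g(-2.9482) = 4*-2.9482 - 2 = -13.7928
Step 3: Compute Lagrangian.
L = 94.6333 + 10*-13.7928 = -43.2947


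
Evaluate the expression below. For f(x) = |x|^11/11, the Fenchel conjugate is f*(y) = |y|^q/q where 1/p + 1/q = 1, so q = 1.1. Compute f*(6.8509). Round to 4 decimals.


The conjugate exponent q satisfies 1/p + 1/q = 1.
p = 11, so q = 11/(11 - 1) = 1.1
|y|^q = 6.8509^1.1 = 8.3047
f*(6.8509) = 8.3047 / 1.1 = 7.5497


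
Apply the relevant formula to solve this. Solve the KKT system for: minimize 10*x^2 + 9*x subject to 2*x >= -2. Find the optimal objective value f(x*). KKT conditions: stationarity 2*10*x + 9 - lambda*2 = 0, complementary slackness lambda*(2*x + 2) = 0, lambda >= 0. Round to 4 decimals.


Step 1: Try lambda = 0 (constraint inactive).
Stationarity: 2*10*x + 9 = 0
x* = -9/(2*10) = -0.45
Check constraint: 2*-0.45 = -0.9 >= -2 -- satisfied.
Step 2: Compute optimal value.
f(x*) = 10*(-0.45)^2 + 9*(-0.45) = -2.025


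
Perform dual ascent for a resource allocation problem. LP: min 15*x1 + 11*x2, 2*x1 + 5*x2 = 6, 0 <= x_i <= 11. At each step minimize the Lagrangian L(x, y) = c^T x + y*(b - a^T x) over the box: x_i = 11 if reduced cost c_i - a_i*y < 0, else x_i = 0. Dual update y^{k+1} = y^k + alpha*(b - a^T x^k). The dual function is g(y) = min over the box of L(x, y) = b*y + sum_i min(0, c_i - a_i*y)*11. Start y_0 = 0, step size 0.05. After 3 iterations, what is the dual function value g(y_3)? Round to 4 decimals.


Dual ascent for LP: min 15*x1 + 11*x2, 2*x1 + 5*x2 = 6, 0 <= x_i <= 11
Step 1: y^k = 0.0, reduced costs: (15.0, 11.0)
  x^k = (0.0, 0.0), subgradient = b - a^T x = 6.0
  y^{k+1} = 0.0 + 0.05*6.0 = 0.3
Step 2: y^k = 0.3, reduced costs: (14.4, 9.5)
  x^k = (0.0, 0.0), subgradient = b - a^T x = 6.0
  y^{k+1} = 0.3 + 0.05*6.0 = 0.6
Step 3: y^k = 0.6, reduced costs: (13.8, 8.0)
  x^k = (0.0, 0.0), subgradient = b - a^T x = 6.0
  y^{k+1} = 0.6 + 0.05*6.0 = 0.9
Dual objective at y_3 = 0.9: reduced costs (13.2, 6.5), box minimizer x = (0.0, 0.0)
g(y_3) = b*y + (c1 - a1*y)*x1 + (c2 - a2*y)*x2 = 6*0.9 + 13.2*0.0 + 6.5*0.0 = 5.4 + 0.0 + 0.0 = 5.4


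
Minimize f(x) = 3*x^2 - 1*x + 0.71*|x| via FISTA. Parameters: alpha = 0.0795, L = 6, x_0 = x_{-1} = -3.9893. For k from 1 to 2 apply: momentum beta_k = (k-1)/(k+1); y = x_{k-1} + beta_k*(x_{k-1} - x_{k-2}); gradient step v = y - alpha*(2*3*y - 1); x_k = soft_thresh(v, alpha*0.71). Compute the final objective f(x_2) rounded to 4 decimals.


FISTA on f(x) = 3*x^2 - 1*x + 0.71*|x|
L = 6, alpha = 0.0795
Iteration 1: beta = 0.0, y = -3.9893 + 0.0*(-3.9893 + 3.9893) = -3.9893
  grad(y) = -24.9358, v = y - alpha*grad = -2.0069
  prox(v) = soft_thresh(-2.0069, 0.0564) = -1.9505
Iteration 2: beta = 0.3333, y = -1.9505 + 0.3333*(-1.9505 + 3.9893) = -1.2708
  grad(y) = -8.6251, v = y - alpha*grad = -0.5852
  prox(v) = soft_thresh(-0.5852, 0.0564) = -0.5287
f(x_2) = 3*(-0.5287)^2 - 1*(-0.5287) + 0.71*|-0.5287| = 1.7427


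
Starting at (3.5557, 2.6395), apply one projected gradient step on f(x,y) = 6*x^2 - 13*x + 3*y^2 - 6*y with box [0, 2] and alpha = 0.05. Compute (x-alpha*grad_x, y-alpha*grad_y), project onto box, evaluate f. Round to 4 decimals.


Step 1: Compute gradient at (3.5557, 2.6395).
grad_x = 2*6*3.5557 - 13 = 29.6684
grad_y = 2*3*2.6395 - 6 = 9.837
Step 2: Gradient step.
x_raw = 3.5557 - 0.05*29.6684 = 2.0723
y_raw = 2.6395 - 0.05*9.837 = 2.1477
Step 3: Project onto [0, 2].
x_proj = clip(2.0723) = 2.0
y_proj = clip(2.1477) = 2.0
Step 4: Evaluate f.
f(2.0, 2.0) = -2.0


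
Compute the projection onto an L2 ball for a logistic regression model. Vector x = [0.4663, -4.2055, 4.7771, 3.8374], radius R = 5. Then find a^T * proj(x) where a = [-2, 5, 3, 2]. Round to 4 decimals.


Step 1: Compute ||x|| (intermediates to 6 decimals).
||x|| = sqrt(0.4663^2 + (-4.2055)^2 + 4.7771^2 + 3.8374^2) = 7.446475
Step 2: Project.
Since ||x|| > R, scale = R/||x|| = 5/7.446475 = 0.671459, proj(x) = scale * x
proj(x) = [0.313101, -2.823821, 3.207627, 2.576657]
Step 3: Dot product.
a^T * proj(x) = -2*0.313101 + 5*(-2.823821) + 3*3.207627 + 2*2.576657 = 0.0309


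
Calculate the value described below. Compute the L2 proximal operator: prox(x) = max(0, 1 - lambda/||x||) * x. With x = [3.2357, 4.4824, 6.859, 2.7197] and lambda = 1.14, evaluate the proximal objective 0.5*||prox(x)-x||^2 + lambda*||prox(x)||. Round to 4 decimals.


Step 1: Compute ||x||.
||x|| = 9.2198
Step 2: Compute scaling factor.
scale = max(0, 1 - 1.14/9.2198) = 0.8764
Step 3: prox(x) = [2.8356, 3.9282, 6.0109, 2.3834]
||prox(x)|| = 8.0798
Step 4: Proximal objective.
0.5*||prox-x||^2 = 0.6498
lambda*||prox|| = 9.211
Total = 9.8607


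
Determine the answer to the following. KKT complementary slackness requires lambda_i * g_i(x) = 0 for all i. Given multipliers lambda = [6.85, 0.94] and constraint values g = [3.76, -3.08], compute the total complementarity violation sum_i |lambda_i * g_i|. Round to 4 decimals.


KKT complementary slackness check:
lambda_1 * g_1 = 6.85 * 3.76 = 25.756
lambda_2 * g_2 = 0.94 * -3.08 = -2.8952
Total violation = 25.756 + 2.8952 = 28.6512


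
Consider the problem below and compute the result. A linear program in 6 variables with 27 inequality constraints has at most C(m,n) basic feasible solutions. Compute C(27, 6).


Each vertex corresponds to some choice of n active constraints out of m, so the number of vertices is at most C(m, n) = m! / (n!(m-n)!).
m = 27, n = 6
Numerator: 27 * 26 * 25 * 24 * 23 * 22
Denominator: 6! = 720
C(27, 6) = 296010


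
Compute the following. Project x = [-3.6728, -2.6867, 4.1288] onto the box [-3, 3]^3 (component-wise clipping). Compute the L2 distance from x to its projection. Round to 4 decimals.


Project each component onto [-3, 3].
clip(-3.6728) = -3.0, clip(-2.6867) = -2.6867, clip(4.1288) = 3.0
Projection = [-3.0, -2.6867, 3.0]
Squared diffs: [0.4527, 0.0, 1.2742]
Distance = sqrt(1.7269) = 1.3141


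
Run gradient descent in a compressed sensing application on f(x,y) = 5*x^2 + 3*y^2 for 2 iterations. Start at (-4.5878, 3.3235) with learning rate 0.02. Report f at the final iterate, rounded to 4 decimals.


Gradient descent on f(x,y) = 5*x^2 + 3*y^2.
Starting point: (-4.5878, 3.3235), alpha = 0.02
Step 1: grad_x = 2*5*-4.5878 = -45.878, grad_y = 2*3*3.3235 = 19.941
  x_1 = -4.5878 - 0.02*-45.878 = -3.6702
  y_1 = 3.3235 - 0.02*19.941 = 2.9247
Step 2: grad_x = 2*5*-3.6702 = -36.7024, grad_y = 2*3*2.9247 = 17.5481
  x_2 = -3.6702 - 0.02*-36.7024 = -2.9362
  y_2 = 2.9247 - 0.02*17.5481 = 2.5737
f(-2.9362, 2.5737) = 5*(-2.9362)^2 + 3*2.5737^2 = 62.9782


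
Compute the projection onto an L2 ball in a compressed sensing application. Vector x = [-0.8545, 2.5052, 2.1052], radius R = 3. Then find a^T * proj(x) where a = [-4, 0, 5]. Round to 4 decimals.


Step 1: Compute ||x|| (intermediates to 6 decimals).
||x|| = sqrt((-0.8545)^2 + 2.5052^2 + 2.1052^2) = 3.382021
Step 2: Project.
Since ||x|| > R, scale = R/||x|| = 3/3.382021 = 0.887044, proj(x) = scale * x
proj(x) = [-0.757979, 2.222223, 1.867405]
Step 3: Dot product.
a^T * proj(x) = -4*(-0.757979) + 0*2.222223 + 5*1.867405 = 12.3689


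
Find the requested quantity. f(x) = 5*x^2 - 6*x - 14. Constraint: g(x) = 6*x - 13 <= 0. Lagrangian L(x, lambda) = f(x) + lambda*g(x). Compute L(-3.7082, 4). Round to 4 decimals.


Step 1: Evaluate f(x).
f(-3.7082) = 5*(-3.7082)^2 - 6*(-3.7082) - 14 = 77.0029
Step 2: Evaluate g(x).
g(-3.7082) = 6*-3.7082 - 13 = -35.2492
Step 3: Compute Lagrangian.
L = 77.0029 + 4*-35.2492 = -63.9939


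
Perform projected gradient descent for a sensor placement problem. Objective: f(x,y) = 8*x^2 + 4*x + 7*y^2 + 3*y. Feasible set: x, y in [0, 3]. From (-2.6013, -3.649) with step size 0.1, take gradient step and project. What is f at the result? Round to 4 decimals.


Step 1: Compute gradient at (-2.6013, -3.649).
grad_x = 2*8*-2.6013 + 4 = -37.6208
grad_y = 2*7*-3.649 + 3 = -48.086
Step 2: Gradient step.
x_raw = -2.6013 - 0.1*-37.6208 = 1.1608
y_raw = -3.649 - 0.1*-48.086 = 1.1596
Step 3: Project onto [0, 3].
x_proj = clip(1.1608) = 1.1608
y_proj = clip(1.1596) = 1.1596
Step 4: Evaluate f.
f(1.1608, 1.1596) = 28.3139


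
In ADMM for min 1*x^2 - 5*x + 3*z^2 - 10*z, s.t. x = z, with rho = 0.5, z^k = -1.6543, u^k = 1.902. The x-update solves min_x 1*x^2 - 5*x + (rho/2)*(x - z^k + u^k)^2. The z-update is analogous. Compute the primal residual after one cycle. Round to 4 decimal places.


ADMM iteration with rho = 0.5, z^k = -1.6543, u^k = 1.902
Step 1: x-update.
Minimize 1*x^2 - 5*x + (0.5/2)*(x + 1.6543 + 1.902)^2
FOC: (2*1 + 0.5)*x = 5 + 0.5*(-1.6543 - 1.902)
x^{k+1} = 1.2887
Step 2: z-update.
Minimize 3*z^2 - 10*z + (0.5/2)*(1.2887 - z + 1.902)^2
FOC: (2*3 + 0.5)*z = 10 + 0.5*(1.2887 + 1.902)
z^{k+1} = 1.7839
Step 3: u-update.
u^{k+1} = 1.902 + 1.2887 - 1.7839 = 1.4068
Step 4: Primal residual = |1.2887 - 1.7839| = 0.4952


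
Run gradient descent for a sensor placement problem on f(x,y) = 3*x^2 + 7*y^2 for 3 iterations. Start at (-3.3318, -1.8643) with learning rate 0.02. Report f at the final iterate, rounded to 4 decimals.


Gradient descent on f(x,y) = 3*x^2 + 7*y^2.
Starting point: (-3.3318, -1.8643), alpha = 0.02
Step 1: grad_x = 2*3*-3.3318 = -19.9908, grad_y = 2*7*-1.8643 = -26.1002
  x_1 = -3.3318 - 0.02*-19.9908 = -2.932
  y_1 = -1.8643 - 0.02*-26.1002 = -1.3423
Step 2: grad_x = 2*3*-2.932 = -17.5919, grad_y = 2*7*-1.3423 = -18.7921
  x_2 = -2.932 - 0.02*-17.5919 = -2.5801
  y_2 = -1.3423 - 0.02*-18.7921 = -0.9665
Step 3: grad_x = 2*3*-2.5801 = -15.4809, grad_y = 2*7*-0.9665 = -13.5303
  x_3 = -2.5801 - 0.02*-15.4809 = -2.2705
  y_3 = -0.9665 - 0.02*-13.5303 = -0.6958
f(-2.2705, -0.6958) = 3*(-2.2705)^2 + 7*(-0.6958)^2 = 18.8553


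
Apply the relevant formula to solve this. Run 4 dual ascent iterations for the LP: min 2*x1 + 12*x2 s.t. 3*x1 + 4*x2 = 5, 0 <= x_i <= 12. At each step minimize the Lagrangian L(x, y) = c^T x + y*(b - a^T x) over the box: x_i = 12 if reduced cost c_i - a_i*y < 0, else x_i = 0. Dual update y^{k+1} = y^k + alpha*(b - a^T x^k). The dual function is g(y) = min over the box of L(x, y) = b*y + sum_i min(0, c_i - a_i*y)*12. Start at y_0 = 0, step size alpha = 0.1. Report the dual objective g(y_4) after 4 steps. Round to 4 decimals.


Dual ascent for LP: min 2*x1 + 12*x2, 3*x1 + 4*x2 = 5, 0 <= x_i <= 12
Step 1: y^k = 0.0, reduced costs: (2.0, 12.0)
  x^k = (0.0, 0.0), subgradient = b - a^T x = 5.0
  y^{k+1} = 0.0 + 0.1*5.0 = 0.5
Step 2: y^k = 0.5, reduced costs: (0.5, 10.0)
  x^k = (0.0, 0.0), subgradient = b - a^T x = 5.0
  y^{k+1} = 0.5 + 0.1*5.0 = 1.0
Step 3: y^k = 1.0, reduced costs: (-1.0, 8.0)
  x^k = (12.0, 0.0), subgradient = b - a^T x = -31.0
  y^{k+1} = 1.0 + 0.1*-31.0 = -2.1
Step 4: y^k = -2.1, reduced costs: (8.3, 20.4)
  x^k = (0.0, 0.0), subgradient = b - a^T x = 5.0
  y^{k+1} = -2.1 + 0.1*5.0 = -1.6
Dual objective at y_4 = -1.6: reduced costs (6.8, 18.4), box minimizer x = (0.0, 0.0)
g(y_4) = b*y + (c1 - a1*y)*x1 + (c2 - a2*y)*x2 = 5*(-1.6) + 6.8*0.0 + 18.4*0.0 = -8.0 + 0.0 + 0.0 = -8.0


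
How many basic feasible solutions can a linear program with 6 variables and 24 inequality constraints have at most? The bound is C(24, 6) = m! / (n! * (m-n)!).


Each vertex corresponds to some choice of n active constraints out of m, so the number of vertices is at most C(m, n) = m! / (n!(m-n)!).
m = 24, n = 6
Numerator: 24 * 23 * 22 * 21 * 20 * 19
Denominator: 6! = 720
C(24, 6) = 134596


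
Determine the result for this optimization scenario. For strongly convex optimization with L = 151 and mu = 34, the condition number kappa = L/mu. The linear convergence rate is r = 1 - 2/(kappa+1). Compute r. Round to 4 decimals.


Step 1: Compute the condition number.
kappa = L/mu = 151/34 = 4.4412
Step 2: Compute the convergence rate.
r = 1 - 2/(kappa + 1) = 1 - 2*mu/(L + mu) = (L - mu)/(L + mu) = 117/185 = 0.6324


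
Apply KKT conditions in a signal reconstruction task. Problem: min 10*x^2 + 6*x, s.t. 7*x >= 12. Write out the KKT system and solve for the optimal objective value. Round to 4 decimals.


Step 1: Try lambda = 0 (constraint inactive).
x_unc = -6/(2*10) = -0.3
Check: 7*-0.3 = -2.1 < 12 -- violated!
Step 2: Constraint must be active: 7*x = 12
x* = 12/7 = 1.7143 (rounded; the exact value 12/7 is used below)
lambda = (2*10*(12/7) + 6)/7 = 5.7551
Step 3: Compute optimal value.
f(x*) = 10*(12/7)^2 + 6*(12/7) = 39.6735


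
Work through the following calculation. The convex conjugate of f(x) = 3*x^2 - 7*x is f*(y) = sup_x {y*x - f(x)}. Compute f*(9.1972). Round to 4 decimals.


f*(y) = sup_x {y*x - a*x^2 - b*x} = sup_x {(y-b)*x - a*x^2}
FOC: (y - b) - 2a*x = 0 => x* = (y - b)/(2a)
x* = (9.1972 + 7)/(2*3) = 2.6995
f*(9.1972) = (y-b)^2/(4a) = (9.1972 + 7)^2/(4*3)
= 262.3493/12 = 21.8624


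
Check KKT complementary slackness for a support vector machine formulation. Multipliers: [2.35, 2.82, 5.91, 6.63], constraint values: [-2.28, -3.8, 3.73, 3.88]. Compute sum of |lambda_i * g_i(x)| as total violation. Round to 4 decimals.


KKT complementary slackness check:
lambda_1 * g_1 = 2.35 * -2.28 = -5.358
lambda_2 * g_2 = 2.82 * -3.8 = -10.716
lambda_3 * g_3 = 5.91 * 3.73 = 22.0443
lambda_4 * g_4 = 6.63 * 3.88 = 25.7244
Total violation = 5.358 + 10.716 + 22.0443 + 25.7244 = 63.8427


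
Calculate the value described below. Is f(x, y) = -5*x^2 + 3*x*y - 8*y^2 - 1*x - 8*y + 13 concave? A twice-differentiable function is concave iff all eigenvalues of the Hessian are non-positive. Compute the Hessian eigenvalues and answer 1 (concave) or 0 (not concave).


The Hessian of f(x,y) = -5*x^2 + 3*x*y - 8*y^2 - 1*x - 8*y + 13 is:
H = [[-10, 3], [3, -16]]
Trace = -10 - 16 = -26
Determinant = -10*-16 - (3)^2 = 151
Discriminant = (-26)^2 - 4*151 = 72.0
Eigenvalues: lambda_1 = -17.2426, lambda_2 = -8.7574
The function is concave.

1


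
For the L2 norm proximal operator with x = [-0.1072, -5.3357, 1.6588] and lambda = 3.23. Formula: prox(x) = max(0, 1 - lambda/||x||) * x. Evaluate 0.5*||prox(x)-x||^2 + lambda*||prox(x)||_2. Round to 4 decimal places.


Step 1: Compute ||x||.
||x|| = 5.5886
Step 2: Compute scaling factor.
scale = max(0, 1 - 3.23/5.5886) = 0.422
Step 3: prox(x) = [-0.0452, -2.2519, 0.7001]
||prox(x)|| = 2.3586
Step 4: Proximal objective.
0.5*||prox-x||^2 = 5.2165
lambda*||prox|| = 7.6183
Total = 12.8348


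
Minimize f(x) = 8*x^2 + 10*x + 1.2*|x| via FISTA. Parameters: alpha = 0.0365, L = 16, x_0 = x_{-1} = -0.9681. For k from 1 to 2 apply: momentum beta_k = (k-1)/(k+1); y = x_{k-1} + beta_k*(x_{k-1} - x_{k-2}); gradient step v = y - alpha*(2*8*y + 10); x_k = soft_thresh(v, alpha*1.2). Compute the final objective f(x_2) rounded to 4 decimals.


FISTA on f(x) = 8*x^2 + 10*x + 1.2*|x|
L = 16, alpha = 0.0365
Iteration 1: beta = 0.0, y = -0.9681 + 0.0*(-0.9681 + 0.9681) = -0.9681
  grad(y) = -5.4896, v = y - alpha*grad = -0.7677
  prox(v) = soft_thresh(-0.7677, 0.0438) = -0.7239
Iteration 2: beta = 0.3333, y = -0.7239 + 0.3333*(-0.7239 + 0.9681) = -0.6425
  grad(y) = -0.2806, v = y - alpha*grad = -0.6323
  prox(v) = soft_thresh(-0.6323, 0.0438) = -0.5885
f(x_2) = 8*(-0.5885)^2 + 10*(-0.5885) + 1.2*|-0.5885| = -2.4081


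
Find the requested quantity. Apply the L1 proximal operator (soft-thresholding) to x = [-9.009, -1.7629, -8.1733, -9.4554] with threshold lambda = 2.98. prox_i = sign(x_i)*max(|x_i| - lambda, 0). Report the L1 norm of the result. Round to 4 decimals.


Soft-thresholding with lambda = 2.98:
prox(-9.009) = sign(-9.009)*max(|-9.009| - 2.98, 0) = -6.029
prox(-1.7629) = sign(-1.7629)*max(|-1.7629| - 2.98, 0) = 0.0
prox(-8.1733) = sign(-8.1733)*max(|-8.1733| - 2.98, 0) = -5.1933
prox(-9.4554) = sign(-9.4554)*max(|-9.4554| - 2.98, 0) = -6.4754
prox(x) = [-6.029, 0.0, -5.1933, -6.4754]
||prox(x)||_1 = 6.029 + 0.0 + 5.1933 + 6.4754 = 17.6977


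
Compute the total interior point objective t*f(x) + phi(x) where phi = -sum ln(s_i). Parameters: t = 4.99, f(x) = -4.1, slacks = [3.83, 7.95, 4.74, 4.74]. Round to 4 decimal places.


Step 1: Compute log-barrier.
ln values: [1.3429, 2.0732, 1.556, 1.556]
phi = -(1.3429 + 2.0732 + 1.556 + 1.556) = -6.5281
Step 2: Compute augmented objective.
t*f(x) = 4.99*-4.1 = -20.459
Total = -20.459 - 6.5281 = -26.9871


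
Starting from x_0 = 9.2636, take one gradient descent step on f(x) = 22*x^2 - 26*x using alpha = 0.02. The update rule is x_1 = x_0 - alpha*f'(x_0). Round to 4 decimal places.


We compute the gradient at x_0 and apply the update.
f'(x) = 44*x - 26
f'(9.2636) = 44*9.2636 - 26 = 381.5984
x_1 = 9.2636 - 0.02*381.5984 = 1.6316


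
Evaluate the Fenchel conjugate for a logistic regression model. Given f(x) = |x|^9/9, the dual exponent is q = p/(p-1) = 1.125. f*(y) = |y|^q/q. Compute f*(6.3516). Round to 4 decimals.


The conjugate exponent q satisfies 1/p + 1/q = 1.
p = 9, so q = 9/(9 - 1) = 1.125
|y|^q = 6.3516^1.125 = 8.0028
f*(6.3516) = 8.0028 / 1.125 = 7.1136


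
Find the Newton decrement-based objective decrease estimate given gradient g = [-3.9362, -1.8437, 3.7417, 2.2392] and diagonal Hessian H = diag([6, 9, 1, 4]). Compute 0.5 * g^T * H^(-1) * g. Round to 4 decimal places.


Step 1: H is diagonal, so H^(-1) * g = [-0.656, -0.2049, 3.7417, 0.5598].
Step 2: g^T H^(-1) g = sum_i g_i^2 / H_ii
  = (-3.9362)^2/6 + (-1.8437)^2/9 + (3.7417)^2/1 + (2.2392)^2/4
  = 2.5823 + 0.3777 + 14.0003 + 1.2535 = 18.2138
Step 3: Objective decrease = 0.5 * g^T H^(-1) g = 9.1069


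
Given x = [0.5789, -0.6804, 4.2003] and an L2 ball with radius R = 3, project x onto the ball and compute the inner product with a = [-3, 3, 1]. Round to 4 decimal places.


Step 1: Compute ||x|| (intermediates to 6 decimals).
||x|| = sqrt(0.5789^2 + (-0.6804)^2 + 4.2003^2) = 4.294251
Step 2: Project.
Since ||x|| > R, scale = R/||x|| = 3/4.294251 = 0.698608, proj(x) = scale * x
proj(x) = [0.404424, -0.475333, 2.934363]
Step 3: Dot product.
a^T * proj(x) = -3*0.404424 + 3*(-0.475333) + 1*2.934363 = 0.2951


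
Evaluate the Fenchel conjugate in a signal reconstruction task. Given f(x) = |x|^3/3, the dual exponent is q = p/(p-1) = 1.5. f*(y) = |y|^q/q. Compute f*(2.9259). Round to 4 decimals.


The conjugate exponent q satisfies 1/p + 1/q = 1.
p = 3, so q = 3/(3 - 1) = 1.5
|y|^q = 2.9259^1.5 = 5.0048
f*(2.9259) = 5.0048 / 1.5 = 3.3366


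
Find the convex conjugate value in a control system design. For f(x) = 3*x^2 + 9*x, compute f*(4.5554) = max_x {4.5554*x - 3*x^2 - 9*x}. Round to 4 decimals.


f*(y) = sup_x {y*x - a*x^2 - b*x} = sup_x {(y-b)*x - a*x^2}
FOC: (y - b) - 2a*x = 0 => x* = (y - b)/(2a)
x* = (4.5554 - 9)/(2*3) = -0.7408
f*(4.5554) = (y-b)^2/(4a) = (4.5554 - 9)^2/(4*3)
= 19.7545/12 = 1.6462


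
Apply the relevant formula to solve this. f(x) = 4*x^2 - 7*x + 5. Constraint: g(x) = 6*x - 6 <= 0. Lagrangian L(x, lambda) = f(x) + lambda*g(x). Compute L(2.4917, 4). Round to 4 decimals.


Step 1: Evaluate f(x).
f(2.4917) = 4*2.4917^2 - 7*2.4917 + 5 = 12.3924
Step 2: Evaluate g(x).
g(2.4917) = 6*2.4917 - 6 = 8.9502
Step 3: Compute Lagrangian.
L = 12.3924 + 4*8.9502 = 48.1932


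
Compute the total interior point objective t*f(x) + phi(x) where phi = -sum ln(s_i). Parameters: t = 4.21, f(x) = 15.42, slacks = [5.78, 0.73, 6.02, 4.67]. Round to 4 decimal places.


Step 1: Compute log-barrier.
ln values: [1.7544, -0.3147, 1.7951, 1.5412]
phi = -(1.7544 - 0.3147 + 1.7951 + 1.5412) = -4.7759
Step 2: Compute augmented objective.
t*f(x) = 4.21*15.42 = 64.9182
Total = 64.9182 - 4.7759 = 60.1423


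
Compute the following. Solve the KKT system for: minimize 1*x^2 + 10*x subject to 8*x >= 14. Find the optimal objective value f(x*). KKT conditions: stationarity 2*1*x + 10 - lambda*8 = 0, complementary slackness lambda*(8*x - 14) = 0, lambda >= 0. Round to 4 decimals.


Step 1: Try lambda = 0 (constraint inactive).
x_unc = -10/(2*1) = -5.0
Check: 8*-5.0 = -40.0 < 14 -- violated!
Step 2: Constraint must be active: 8*x = 14
x* = 14/8 = 1.75
lambda = (2*1*1.75 + 10)/8 = 1.6875
Step 3: Compute optimal value.
f(x*) = 1*1.75^2 + 10*1.75 = 20.5625


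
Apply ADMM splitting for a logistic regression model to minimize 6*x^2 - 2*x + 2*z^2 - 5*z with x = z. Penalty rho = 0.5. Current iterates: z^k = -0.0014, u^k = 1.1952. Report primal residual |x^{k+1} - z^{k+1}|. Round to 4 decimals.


ADMM iteration with rho = 0.5, z^k = -0.0014, u^k = 1.1952
Step 1: x-update.
Minimize 6*x^2 - 2*x + (0.5/2)*(x + 0.0014 + 1.1952)^2
FOC: (2*6 + 0.5)*x = 2 + 0.5*(-0.0014 - 1.1952)
x^{k+1} = 0.1121
Step 2: z-update.
Minimize 2*z^2 - 5*z + (0.5/2)*(0.1121 - z + 1.1952)^2
FOC: (2*2 + 0.5)*z = 5 + 0.5*(0.1121 + 1.1952)
z^{k+1} = 1.2564
Step 3: u-update.
u^{k+1} = 1.1952 + 0.1121 - 1.2564 = 0.051
Step 4: Primal residual = |0.1121 - 1.2564| = 1.1442


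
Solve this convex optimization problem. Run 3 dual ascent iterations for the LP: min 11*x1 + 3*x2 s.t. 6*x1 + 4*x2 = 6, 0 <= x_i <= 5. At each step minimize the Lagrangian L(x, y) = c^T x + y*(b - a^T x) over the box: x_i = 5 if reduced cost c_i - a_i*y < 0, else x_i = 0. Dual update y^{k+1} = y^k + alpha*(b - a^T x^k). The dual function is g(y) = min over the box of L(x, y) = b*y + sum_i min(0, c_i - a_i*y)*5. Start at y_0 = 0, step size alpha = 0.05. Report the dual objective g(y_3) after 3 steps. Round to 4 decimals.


Dual ascent for LP: min 11*x1 + 3*x2, 6*x1 + 4*x2 = 6, 0 <= x_i <= 5
Step 1: y^k = 0.0, reduced costs: (11.0, 3.0)
  x^k = (0.0, 0.0), subgradient = b - a^T x = 6.0
  y^{k+1} = 0.0 + 0.05*6.0 = 0.3
Step 2: y^k = 0.3, reduced costs: (9.2, 1.8)
  x^k = (0.0, 0.0), subgradient = b - a^T x = 6.0
  y^{k+1} = 0.3 + 0.05*6.0 = 0.6
Step 3: y^k = 0.6, reduced costs: (7.4, 0.6)
  x^k = (0.0, 0.0), subgradient = b - a^T x = 6.0
  y^{k+1} = 0.6 + 0.05*6.0 = 0.9
Dual objective at y_3 = 0.9: reduced costs (5.6, -0.6), box minimizer x = (0.0, 5.0)
g(y_3) = b*y + (c1 - a1*y)*x1 + (c2 - a2*y)*x2 = 6*0.9 + 5.6*0.0 + (-0.6)*5.0 = 5.4 + 0.0 - 3.0 = 2.4


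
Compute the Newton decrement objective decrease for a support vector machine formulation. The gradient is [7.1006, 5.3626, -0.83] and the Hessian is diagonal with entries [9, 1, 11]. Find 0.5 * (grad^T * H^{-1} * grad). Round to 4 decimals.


Step 1: H is diagonal, so H^(-1) * g = [0.789, 5.3626, -0.0755].
Step 2: g^T H^(-1) g = sum_i g_i^2 / H_ii
  = (7.1006)^2/9 + (5.3626)^2/1 + (-0.83)^2/11
  = 5.6021 + 28.7575 + 0.0626 = 34.4222
Step 3: Objective decrease = 0.5 * g^T H^(-1) g = 17.2111
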